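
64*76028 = 4865792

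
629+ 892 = 1521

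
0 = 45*0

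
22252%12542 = 9710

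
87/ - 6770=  - 1 + 6683/6770 = - 0.01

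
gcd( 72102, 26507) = 1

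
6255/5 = 1251 = 1251.00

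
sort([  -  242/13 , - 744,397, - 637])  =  [ - 744, - 637, - 242/13,  397 ]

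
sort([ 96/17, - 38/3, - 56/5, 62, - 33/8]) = [ - 38/3, - 56/5,-33/8,96/17, 62 ] 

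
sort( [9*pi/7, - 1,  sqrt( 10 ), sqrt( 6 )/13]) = [ - 1,sqrt(6)/13,sqrt ( 10), 9 * pi/7]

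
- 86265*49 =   -  4226985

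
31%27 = 4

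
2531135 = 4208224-1677089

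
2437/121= 2437/121 = 20.14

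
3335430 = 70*47649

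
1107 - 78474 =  -77367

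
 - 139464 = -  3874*36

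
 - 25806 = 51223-77029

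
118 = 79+39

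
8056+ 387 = 8443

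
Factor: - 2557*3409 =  -8716813 = - 7^1*487^1*2557^1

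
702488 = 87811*8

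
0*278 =0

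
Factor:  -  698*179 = - 2^1 * 179^1*349^1 =-124942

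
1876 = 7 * 268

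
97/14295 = 97/14295  =  0.01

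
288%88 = 24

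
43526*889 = 38694614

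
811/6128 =811/6128=0.13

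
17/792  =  17/792 = 0.02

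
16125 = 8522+7603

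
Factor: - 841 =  - 29^2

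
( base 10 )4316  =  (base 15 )142B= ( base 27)5ON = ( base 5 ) 114231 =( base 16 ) 10dc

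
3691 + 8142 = 11833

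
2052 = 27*76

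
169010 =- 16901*( - 10) 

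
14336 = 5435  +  8901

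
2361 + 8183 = 10544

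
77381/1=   77381 =77381.00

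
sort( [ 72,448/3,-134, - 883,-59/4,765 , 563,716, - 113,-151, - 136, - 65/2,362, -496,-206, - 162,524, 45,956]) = [  -  883, - 496, -206, - 162 ,-151,- 136, - 134, - 113 ,-65/2, - 59/4,45,72,448/3,362,524,563,716,765,956]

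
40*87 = 3480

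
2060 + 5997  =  8057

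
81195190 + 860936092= 942131282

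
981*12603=12363543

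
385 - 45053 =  - 44668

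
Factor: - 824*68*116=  - 6499712 = -2^7*17^1*29^1 * 103^1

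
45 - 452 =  - 407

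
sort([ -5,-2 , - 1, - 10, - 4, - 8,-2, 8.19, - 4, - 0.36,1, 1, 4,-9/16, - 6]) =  [ - 10, - 8, - 6, - 5, -4,  -  4, - 2,- 2,  -  1, - 9/16, - 0.36,1,1,  4,8.19]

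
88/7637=88/7637 = 0.01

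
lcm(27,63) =189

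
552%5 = 2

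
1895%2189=1895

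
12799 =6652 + 6147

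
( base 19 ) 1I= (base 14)29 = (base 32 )15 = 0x25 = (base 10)37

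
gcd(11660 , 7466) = 2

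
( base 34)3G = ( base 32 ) 3m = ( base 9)141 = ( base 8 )166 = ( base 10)118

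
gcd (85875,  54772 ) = 1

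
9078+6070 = 15148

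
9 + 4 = 13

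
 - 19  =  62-81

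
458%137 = 47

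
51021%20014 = 10993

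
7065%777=72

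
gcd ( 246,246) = 246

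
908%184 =172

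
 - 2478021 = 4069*(-609)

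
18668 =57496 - 38828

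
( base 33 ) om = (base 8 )1456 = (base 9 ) 1104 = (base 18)294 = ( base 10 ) 814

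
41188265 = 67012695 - 25824430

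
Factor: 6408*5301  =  2^3*3^4*19^1 * 31^1*89^1= 33968808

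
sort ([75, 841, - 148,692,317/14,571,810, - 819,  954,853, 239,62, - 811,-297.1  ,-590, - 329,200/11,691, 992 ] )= [ - 819, - 811, - 590, - 329, - 297.1 , - 148, 200/11, 317/14,62 , 75,239, 571,691,692, 810,841, 853,954  ,  992] 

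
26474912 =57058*464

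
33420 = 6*5570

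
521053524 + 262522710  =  783576234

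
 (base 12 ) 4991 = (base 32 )83T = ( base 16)207D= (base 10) 8317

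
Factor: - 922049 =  - 41^1*43^1 * 523^1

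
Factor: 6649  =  61^1* 109^1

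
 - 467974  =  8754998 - 9222972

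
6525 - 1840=4685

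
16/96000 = 1/6000 = 0.00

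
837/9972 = 93/1108 = 0.08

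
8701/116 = 75 + 1/116= 75.01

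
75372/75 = 25124/25 = 1004.96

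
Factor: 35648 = 2^6*557^1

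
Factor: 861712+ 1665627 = 17^1*148667^1 = 2527339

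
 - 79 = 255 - 334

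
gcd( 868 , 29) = 1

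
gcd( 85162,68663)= 7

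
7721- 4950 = 2771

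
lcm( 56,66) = 1848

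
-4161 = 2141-6302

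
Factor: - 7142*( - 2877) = 20547534 = 2^1*3^1*7^1*137^1*3571^1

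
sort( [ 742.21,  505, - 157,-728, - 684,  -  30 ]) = [ - 728, - 684,  -  157,  -  30, 505,742.21]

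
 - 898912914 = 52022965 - 950935879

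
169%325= 169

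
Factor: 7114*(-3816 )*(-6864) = 2^8 * 3^3 * 11^1*13^1*53^1 * 3557^1 = 186337172736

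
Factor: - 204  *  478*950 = -92636400 = - 2^4*3^1*5^2*17^1*19^1*239^1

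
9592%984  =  736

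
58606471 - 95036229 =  - 36429758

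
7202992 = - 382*( - 18856 )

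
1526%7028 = 1526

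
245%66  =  47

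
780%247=39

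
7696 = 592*13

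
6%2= 0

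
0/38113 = 0 = 0.00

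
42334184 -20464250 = 21869934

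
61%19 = 4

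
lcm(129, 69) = 2967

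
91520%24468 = 18116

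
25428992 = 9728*2614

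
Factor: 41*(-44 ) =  - 2^2*11^1*41^1 = - 1804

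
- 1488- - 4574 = 3086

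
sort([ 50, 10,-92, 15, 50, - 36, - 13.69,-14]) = [ - 92, - 36 , - 14, - 13.69, 10,15,50,50]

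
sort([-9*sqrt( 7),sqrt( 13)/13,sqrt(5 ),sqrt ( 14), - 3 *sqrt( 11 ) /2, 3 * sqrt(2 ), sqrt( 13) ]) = [ - 9*sqrt( 7 ), - 3*sqrt( 11) /2,sqrt( 13 ) /13, sqrt( 5 ), sqrt(13),sqrt( 14 ), 3*sqrt( 2)]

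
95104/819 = 116 + 100/819 = 116.12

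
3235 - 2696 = 539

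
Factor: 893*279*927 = 230959269=3^4*19^1 * 31^1*47^1*103^1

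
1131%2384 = 1131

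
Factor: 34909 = 7^1*4987^1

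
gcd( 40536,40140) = 36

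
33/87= 11/29= 0.38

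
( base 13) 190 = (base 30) 9g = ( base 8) 436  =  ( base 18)FG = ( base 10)286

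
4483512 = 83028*54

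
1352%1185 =167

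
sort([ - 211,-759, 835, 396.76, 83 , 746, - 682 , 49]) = [ - 759, - 682, - 211, 49,83, 396.76,746,835 ] 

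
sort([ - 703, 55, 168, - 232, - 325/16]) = [ - 703, - 232, - 325/16,55, 168] 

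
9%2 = 1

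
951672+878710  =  1830382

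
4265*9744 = 41558160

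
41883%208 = 75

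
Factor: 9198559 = 9198559^1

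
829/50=829/50 = 16.58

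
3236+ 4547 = 7783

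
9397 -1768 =7629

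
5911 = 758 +5153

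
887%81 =77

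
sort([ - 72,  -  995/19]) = [ - 72, - 995/19 ]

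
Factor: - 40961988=-2^2* 3^2*23^1*61^1*811^1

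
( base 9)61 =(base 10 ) 55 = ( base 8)67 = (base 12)47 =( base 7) 106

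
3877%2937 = 940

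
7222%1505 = 1202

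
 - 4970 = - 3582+-1388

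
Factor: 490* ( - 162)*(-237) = 18813060 = 2^2*3^5 *5^1*7^2  *79^1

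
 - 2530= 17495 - 20025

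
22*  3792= 83424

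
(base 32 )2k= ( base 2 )1010100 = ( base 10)84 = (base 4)1110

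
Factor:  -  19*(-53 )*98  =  2^1 *7^2*19^1 * 53^1= 98686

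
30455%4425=3905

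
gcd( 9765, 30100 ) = 35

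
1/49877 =1/49877 = 0.00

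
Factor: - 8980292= - 2^2*43^1 * 109^1*479^1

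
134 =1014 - 880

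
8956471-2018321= 6938150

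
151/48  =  3 + 7/48  =  3.15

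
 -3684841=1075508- 4760349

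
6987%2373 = 2241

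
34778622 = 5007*6946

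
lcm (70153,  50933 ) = 3718109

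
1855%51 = 19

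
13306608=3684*3612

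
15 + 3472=3487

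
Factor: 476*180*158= 2^5*3^2*5^1*7^1*17^1*79^1 = 13537440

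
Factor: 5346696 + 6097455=3^1 * 3814717^1 = 11444151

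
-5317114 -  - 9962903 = 4645789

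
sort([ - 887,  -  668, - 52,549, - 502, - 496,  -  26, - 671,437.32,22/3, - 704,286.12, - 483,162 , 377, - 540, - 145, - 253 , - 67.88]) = [- 887, - 704, - 671,-668, - 540, - 502, - 496, - 483  , - 253, - 145, - 67.88, - 52, - 26,22/3,162,286.12,377,  437.32, 549] 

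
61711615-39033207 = 22678408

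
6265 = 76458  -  70193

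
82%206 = 82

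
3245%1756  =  1489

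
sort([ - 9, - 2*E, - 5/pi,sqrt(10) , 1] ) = [ - 9 ,-2*E, - 5/pi,1, sqrt (10)]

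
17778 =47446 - 29668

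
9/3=3 = 3.00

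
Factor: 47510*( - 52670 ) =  - 2^2*5^2*23^1*229^1*4751^1 = - 2502351700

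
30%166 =30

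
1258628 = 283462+975166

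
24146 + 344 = 24490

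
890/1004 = 445/502 = 0.89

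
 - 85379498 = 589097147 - 674476645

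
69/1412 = 69/1412 = 0.05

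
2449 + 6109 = 8558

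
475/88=475/88  =  5.40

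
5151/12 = 429 + 1/4 = 429.25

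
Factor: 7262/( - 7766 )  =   - 11^( - 1)*353^(-1 )*3631^1 = -3631/3883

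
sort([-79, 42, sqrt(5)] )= [ - 79,sqrt( 5), 42] 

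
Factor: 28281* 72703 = 2056113543 = 3^1*11^1 * 23^1*  29^1*109^1*  857^1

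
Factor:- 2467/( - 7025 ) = 5^( - 2)*281^( - 1)*2467^1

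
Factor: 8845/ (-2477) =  - 5^1*29^1*61^1*2477^(-1 )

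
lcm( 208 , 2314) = 18512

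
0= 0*739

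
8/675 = 8/675  =  0.01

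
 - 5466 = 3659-9125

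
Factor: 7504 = 2^4*7^1* 67^1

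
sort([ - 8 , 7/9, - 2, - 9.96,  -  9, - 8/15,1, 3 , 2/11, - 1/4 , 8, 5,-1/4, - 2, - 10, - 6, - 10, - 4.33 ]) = [ - 10, - 10, - 9.96, - 9, - 8, - 6, - 4.33, - 2, - 2,-8/15,  -  1/4, - 1/4, 2/11,7/9 , 1, 3,  5,8 ] 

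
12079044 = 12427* 972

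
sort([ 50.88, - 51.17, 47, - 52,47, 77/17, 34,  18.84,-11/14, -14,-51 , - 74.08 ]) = [- 74.08,-52, - 51.17,  -  51, - 14, - 11/14,77/17, 18.84,34, 47, 47 , 50.88]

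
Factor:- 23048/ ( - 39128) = 43^1 * 73^(  -  1) =43/73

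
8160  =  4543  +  3617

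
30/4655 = 6/931 = 0.01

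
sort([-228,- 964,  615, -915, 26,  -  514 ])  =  [  -  964,-915,-514, - 228, 26, 615]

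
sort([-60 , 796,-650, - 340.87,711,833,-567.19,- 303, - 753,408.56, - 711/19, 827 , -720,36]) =[ - 753,-720, - 650, - 567.19, - 340.87, - 303,  -  60, - 711/19, 36,408.56, 711, 796,827,  833 ] 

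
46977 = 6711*7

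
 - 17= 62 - 79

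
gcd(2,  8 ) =2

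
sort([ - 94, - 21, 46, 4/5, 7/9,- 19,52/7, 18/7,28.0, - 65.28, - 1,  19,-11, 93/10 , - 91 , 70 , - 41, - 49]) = [  -  94,  -  91,  -  65.28, - 49, - 41,- 21,-19,-11,-1 , 7/9, 4/5, 18/7,52/7,93/10, 19, 28.0,46, 70]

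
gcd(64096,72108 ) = 8012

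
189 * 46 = 8694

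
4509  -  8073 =  -  3564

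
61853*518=32039854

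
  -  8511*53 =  - 451083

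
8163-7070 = 1093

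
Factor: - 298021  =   - 298021^1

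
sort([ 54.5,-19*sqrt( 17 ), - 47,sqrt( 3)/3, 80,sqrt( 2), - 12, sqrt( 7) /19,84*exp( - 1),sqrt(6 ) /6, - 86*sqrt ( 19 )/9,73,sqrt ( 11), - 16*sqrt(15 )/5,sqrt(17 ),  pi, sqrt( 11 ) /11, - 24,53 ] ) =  [ - 19 * sqrt ( 17 ), - 47, - 86*sqrt(19) /9, - 24,-16*sqrt( 15) /5,  -  12 , sqrt( 7) /19,sqrt( 11) /11, sqrt ( 6 ) /6,sqrt(3)/3, sqrt( 2 ),pi , sqrt( 11), sqrt( 17),84*exp( - 1 ),53,54.5,  73,80 ] 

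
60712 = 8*7589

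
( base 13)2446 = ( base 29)62o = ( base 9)7027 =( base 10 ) 5128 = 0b1010000001000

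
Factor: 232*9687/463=2^3*3^1*29^1*463^( - 1)*3229^1 = 2247384/463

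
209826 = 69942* 3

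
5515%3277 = 2238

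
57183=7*8169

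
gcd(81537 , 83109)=3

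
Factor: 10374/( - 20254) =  - 21/41 = - 3^1 * 7^1 * 41^( - 1 )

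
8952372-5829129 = 3123243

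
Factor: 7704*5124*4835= 190863056160 = 2^5*3^3*5^1*7^1*61^1*107^1*967^1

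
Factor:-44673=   -  3^1*14891^1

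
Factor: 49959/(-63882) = - 61/78 = -2^ ( - 1 )*3^( - 1)  *  13^ ( - 1)*61^1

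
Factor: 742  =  2^1*7^1 * 53^1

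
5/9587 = 5/9587 = 0.00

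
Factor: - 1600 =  - 2^6 * 5^2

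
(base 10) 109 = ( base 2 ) 1101101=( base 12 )91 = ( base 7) 214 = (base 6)301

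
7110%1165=120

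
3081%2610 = 471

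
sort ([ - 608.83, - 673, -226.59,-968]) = [ - 968, - 673, - 608.83, - 226.59 ] 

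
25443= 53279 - 27836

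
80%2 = 0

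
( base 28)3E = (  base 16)62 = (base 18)58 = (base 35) 2S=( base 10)98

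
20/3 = 20/3 = 6.67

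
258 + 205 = 463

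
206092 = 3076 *67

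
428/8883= 428/8883 = 0.05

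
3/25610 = 3/25610 = 0.00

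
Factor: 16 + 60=76= 2^2 * 19^1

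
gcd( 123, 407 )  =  1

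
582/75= 194/25 =7.76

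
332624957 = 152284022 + 180340935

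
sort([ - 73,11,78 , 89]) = [-73,11,78, 89 ] 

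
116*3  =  348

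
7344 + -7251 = 93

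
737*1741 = 1283117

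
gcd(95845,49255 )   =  5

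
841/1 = 841= 841.00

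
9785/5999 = 1 + 3786/5999=1.63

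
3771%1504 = 763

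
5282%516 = 122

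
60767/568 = 60767/568 = 106.98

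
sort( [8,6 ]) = [ 6,8 ] 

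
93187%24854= 18625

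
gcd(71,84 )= 1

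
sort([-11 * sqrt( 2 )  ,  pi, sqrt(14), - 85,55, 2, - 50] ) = [ - 85, - 50,-11*sqrt( 2), 2,  pi,  sqrt (14),55]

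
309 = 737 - 428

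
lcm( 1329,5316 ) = 5316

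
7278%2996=1286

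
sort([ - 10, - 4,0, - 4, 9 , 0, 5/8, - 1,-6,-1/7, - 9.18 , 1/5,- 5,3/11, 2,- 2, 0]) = [ -10, - 9.18, - 6, - 5,  -  4, - 4,- 2, - 1, - 1/7,0,0,  0, 1/5, 3/11,5/8,2, 9] 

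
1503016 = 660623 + 842393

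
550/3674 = 25/167 = 0.15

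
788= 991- 203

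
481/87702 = 481/87702 = 0.01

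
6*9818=58908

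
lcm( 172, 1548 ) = 1548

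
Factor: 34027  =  7^1 * 4861^1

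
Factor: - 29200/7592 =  - 2^1 *5^2*13^( - 1)= - 50/13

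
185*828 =153180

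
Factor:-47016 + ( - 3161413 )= - 7^1*67^1*6841^1 =- 3208429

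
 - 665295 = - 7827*85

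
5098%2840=2258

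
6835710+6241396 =13077106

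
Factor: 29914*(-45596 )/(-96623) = 1363958744/96623 = 2^3*23^(-1) *4201^ ( - 1)*11399^1*14957^1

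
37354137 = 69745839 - 32391702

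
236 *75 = 17700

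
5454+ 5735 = 11189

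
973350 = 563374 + 409976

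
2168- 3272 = -1104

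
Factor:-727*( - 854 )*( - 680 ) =-2^4 * 5^1*7^1*17^1*61^1*727^1 = -422183440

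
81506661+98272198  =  179778859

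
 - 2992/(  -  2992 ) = 1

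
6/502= 3/251= 0.01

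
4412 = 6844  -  2432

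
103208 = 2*51604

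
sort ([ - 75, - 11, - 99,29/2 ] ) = [-99, - 75, - 11, 29/2 ]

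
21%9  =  3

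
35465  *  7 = 248255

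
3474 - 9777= - 6303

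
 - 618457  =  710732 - 1329189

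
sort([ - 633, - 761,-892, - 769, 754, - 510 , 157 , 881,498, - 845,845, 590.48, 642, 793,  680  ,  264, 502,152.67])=[ - 892,-845, - 769 , - 761,-633,-510 , 152.67,157,264,498, 502,590.48,642,680,754,793, 845 , 881]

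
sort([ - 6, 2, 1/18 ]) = [-6,1/18 , 2]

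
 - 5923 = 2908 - 8831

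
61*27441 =1673901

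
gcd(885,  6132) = 3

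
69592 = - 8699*( - 8 )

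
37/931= 37/931  =  0.04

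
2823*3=8469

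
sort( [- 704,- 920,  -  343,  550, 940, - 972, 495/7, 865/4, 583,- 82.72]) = [ - 972, - 920, - 704,-343,  -  82.72,495/7, 865/4, 550, 583,  940]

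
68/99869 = 68/99869= 0.00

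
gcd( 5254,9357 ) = 1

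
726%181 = 2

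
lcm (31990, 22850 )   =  159950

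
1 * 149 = 149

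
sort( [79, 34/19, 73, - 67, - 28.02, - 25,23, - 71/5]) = [ -67, - 28.02, - 25, - 71/5, 34/19, 23,73,79 ] 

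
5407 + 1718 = 7125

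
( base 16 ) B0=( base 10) 176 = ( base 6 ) 452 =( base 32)5g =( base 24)78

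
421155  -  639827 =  - 218672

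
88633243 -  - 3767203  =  92400446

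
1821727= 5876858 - 4055131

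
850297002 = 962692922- 112395920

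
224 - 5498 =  - 5274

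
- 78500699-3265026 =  - 81765725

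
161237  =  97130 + 64107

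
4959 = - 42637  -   - 47596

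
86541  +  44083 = 130624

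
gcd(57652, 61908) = 28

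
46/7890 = 23/3945 =0.01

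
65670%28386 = 8898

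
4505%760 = 705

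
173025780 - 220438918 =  - 47413138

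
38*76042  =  2889596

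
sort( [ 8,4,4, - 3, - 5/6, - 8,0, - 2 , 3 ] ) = [  -  8,- 3, - 2, - 5/6,0, 3,4,4,8]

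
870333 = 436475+433858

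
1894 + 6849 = 8743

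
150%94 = 56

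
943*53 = 49979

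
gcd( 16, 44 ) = 4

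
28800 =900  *32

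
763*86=65618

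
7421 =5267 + 2154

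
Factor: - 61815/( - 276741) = 3^( - 1 )  *5^1 * 13^1 * 97^( - 1 ) = 65/291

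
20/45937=20/45937 = 0.00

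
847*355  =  300685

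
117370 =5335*22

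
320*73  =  23360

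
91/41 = 91/41 = 2.22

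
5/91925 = 1/18385 = 0.00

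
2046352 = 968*2114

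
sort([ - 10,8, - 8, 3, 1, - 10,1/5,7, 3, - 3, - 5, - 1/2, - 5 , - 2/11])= [-10, - 10 , -8, - 5, - 5,-3, - 1/2 , - 2/11, 1/5, 1 , 3,3,7,8 ]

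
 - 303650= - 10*30365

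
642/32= 20 +1/16 = 20.06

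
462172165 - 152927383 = 309244782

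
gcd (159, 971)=1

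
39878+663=40541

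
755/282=2 + 191/282 =2.68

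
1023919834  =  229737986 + 794181848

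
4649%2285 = 79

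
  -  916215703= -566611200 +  -349604503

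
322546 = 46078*7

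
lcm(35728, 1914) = 107184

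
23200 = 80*290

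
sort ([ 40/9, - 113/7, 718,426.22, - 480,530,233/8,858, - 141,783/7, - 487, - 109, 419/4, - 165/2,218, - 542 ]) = [ - 542, - 487,  -  480, - 141,-109, - 165/2, - 113/7,40/9 , 233/8,419/4,783/7,  218,426.22, 530,  718, 858 ] 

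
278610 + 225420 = 504030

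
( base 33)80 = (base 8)410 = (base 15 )129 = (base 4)10020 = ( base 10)264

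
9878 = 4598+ 5280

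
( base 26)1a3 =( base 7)2511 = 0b1110101011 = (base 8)1653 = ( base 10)939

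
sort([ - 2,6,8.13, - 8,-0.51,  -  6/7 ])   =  [ - 8, - 2, - 6/7, - 0.51,6,8.13 ] 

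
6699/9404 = 6699/9404 = 0.71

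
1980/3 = 660 = 660.00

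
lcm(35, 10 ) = 70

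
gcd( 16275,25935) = 105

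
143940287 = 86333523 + 57606764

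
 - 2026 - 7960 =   -  9986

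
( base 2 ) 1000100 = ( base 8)104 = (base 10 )68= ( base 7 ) 125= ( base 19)3B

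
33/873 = 11/291 = 0.04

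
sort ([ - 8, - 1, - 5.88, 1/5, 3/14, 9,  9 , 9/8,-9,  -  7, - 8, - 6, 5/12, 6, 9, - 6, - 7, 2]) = [ -9,- 8, - 8, - 7, - 7, - 6,- 6 , - 5.88, - 1, 1/5, 3/14, 5/12, 9/8,2 , 6, 9, 9, 9 ]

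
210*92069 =19334490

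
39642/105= 377 + 19/35=377.54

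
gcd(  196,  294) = 98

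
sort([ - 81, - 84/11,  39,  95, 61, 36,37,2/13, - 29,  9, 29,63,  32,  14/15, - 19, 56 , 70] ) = [ - 81, - 29, - 19, - 84/11,2/13,  14/15,9,  29,  32, 36,37, 39, 56, 61,63,70,  95 ]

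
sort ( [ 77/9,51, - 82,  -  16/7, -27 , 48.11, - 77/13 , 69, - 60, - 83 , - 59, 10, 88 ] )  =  [-83, - 82  , - 60, -59, - 27, - 77/13,  -  16/7,77/9,10, 48.11,51, 69 , 88 ] 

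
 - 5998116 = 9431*( - 636 ) 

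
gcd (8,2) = 2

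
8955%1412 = 483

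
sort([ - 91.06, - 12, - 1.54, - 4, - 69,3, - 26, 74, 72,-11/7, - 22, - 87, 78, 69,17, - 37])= [ - 91.06, - 87, - 69,-37, - 26 , - 22,-12, - 4, - 11/7, - 1.54, 3, 17, 69,72, 74, 78]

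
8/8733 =8/8733   =  0.00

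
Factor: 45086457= 3^1*13^1*139^1*8317^1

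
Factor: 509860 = 2^2 * 5^1*13^1 * 37^1 * 53^1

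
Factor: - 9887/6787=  - 11^( - 1 )*617^( - 1 )*9887^1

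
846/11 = 846/11 = 76.91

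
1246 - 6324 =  - 5078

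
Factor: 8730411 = 3^1* 2910137^1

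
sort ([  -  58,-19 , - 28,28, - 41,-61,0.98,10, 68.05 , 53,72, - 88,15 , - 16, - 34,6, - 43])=[- 88, - 61, -58,-43, - 41, - 34, - 28,- 19,-16,0.98, 6, 10, 15, 28,53,68.05,72]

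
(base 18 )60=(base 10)108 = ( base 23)4G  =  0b1101100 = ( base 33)39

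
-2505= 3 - 2508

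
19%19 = 0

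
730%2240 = 730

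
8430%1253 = 912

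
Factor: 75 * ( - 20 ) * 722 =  -1083000 =- 2^3*3^1*5^3*19^2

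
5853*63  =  368739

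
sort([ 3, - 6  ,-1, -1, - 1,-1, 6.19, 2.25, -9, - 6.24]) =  [-9,- 6.24,-6, - 1,-1 ,-1,-1 , 2.25, 3, 6.19] 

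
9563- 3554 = 6009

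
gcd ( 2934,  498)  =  6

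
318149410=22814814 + 295334596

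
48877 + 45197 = 94074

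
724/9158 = 362/4579 = 0.08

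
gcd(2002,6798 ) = 22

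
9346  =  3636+5710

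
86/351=86/351 = 0.25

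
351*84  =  29484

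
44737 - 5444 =39293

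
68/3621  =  4/213 = 0.02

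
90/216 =5/12 = 0.42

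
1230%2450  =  1230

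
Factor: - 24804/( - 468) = 53 = 53^1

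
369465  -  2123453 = - 1753988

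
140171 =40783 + 99388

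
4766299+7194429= 11960728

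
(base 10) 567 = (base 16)237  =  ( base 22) 13h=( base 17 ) 1g6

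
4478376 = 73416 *61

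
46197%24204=21993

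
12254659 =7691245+4563414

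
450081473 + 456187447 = 906268920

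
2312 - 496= 1816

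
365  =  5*73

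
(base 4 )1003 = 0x43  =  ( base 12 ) 57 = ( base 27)2d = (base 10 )67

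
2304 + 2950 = 5254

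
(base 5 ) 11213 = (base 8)1450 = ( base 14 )41a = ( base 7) 2233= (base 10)808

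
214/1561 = 214/1561= 0.14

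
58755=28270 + 30485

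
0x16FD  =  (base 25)9AA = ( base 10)5885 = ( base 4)1123331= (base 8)13375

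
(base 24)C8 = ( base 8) 450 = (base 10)296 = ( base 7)602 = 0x128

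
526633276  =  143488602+383144674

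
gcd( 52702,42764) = 2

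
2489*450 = 1120050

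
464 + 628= 1092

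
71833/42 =71833/42 = 1710.31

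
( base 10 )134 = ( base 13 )a4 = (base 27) 4Q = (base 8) 206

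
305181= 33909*9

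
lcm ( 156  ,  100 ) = 3900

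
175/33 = 5 + 10/33 =5.30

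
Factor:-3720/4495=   -  24/29 = -  2^3*3^1 * 29^( - 1)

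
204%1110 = 204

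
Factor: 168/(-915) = -2^3*5^(-1 )*7^1* 61^ (-1) = -56/305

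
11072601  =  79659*139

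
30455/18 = 30455/18 = 1691.94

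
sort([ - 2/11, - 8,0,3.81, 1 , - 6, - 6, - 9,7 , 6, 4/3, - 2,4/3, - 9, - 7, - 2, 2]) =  [- 9 , - 9,  -  8, -7, -6, - 6, - 2, - 2, - 2/11,0, 1 , 4/3,4/3,  2, 3.81, 6,7 ]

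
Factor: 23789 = 23789^1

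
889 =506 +383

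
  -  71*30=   -  2130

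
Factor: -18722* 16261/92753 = - 304438442/92753 = - 2^1*7^1*11^1*23^2*37^1*101^1*92753^( - 1 ) 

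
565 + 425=990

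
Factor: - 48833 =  - 47^1 * 1039^1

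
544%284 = 260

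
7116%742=438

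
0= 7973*0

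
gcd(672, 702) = 6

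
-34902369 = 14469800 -49372169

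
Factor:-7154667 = -3^2*13^1*61151^1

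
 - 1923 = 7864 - 9787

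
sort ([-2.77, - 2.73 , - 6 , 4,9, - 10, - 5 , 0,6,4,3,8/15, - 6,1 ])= [  -  10,  -  6 ,- 6,- 5,- 2.77, - 2.73, 0, 8/15,1,3,4,4, 6,9] 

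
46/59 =46/59 = 0.78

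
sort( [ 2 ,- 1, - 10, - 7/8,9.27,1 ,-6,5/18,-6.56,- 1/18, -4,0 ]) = [ - 10, - 6.56, - 6, - 4 , - 1, - 7/8, - 1/18,0,5/18,1, 2,9.27 ] 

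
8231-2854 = 5377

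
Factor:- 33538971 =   -  3^1*19^1 * 588403^1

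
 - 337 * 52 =  -  17524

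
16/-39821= - 16/39821 = - 0.00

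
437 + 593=1030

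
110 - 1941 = - 1831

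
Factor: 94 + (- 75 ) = 19 = 19^1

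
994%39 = 19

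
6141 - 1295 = 4846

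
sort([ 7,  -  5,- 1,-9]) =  [ - 9, - 5 , -1, 7 ] 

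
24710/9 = 24710/9 = 2745.56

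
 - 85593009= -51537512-34055497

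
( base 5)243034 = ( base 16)23B8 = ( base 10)9144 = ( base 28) big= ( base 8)21670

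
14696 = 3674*4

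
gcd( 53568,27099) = 9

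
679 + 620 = 1299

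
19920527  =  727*27401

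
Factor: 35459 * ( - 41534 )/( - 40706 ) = 736377053/20353  =  19^1*59^1*601^1* 1093^1 *20353^( - 1) 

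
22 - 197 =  - 175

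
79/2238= 79/2238 = 0.04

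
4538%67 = 49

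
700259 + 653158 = 1353417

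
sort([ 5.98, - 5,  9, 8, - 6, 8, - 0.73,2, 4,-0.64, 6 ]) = [ - 6,-5, - 0.73 , - 0.64,2, 4, 5.98,  6, 8 , 8, 9 ] 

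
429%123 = 60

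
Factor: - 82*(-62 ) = 2^2* 31^1*41^1 = 5084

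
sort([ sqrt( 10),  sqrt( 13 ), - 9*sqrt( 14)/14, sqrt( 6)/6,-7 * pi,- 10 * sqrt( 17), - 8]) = [  -  10*sqrt( 17), - 7*pi, - 8,-9*sqrt (14)/14,sqrt( 6 )/6, sqrt( 10 ), sqrt(13) ]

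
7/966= 1/138 = 0.01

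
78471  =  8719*9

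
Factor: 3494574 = 2^1*3^2 * 23^2*367^1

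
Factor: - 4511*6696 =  - 2^3*3^3*13^1*31^1*347^1 = - 30205656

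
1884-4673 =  - 2789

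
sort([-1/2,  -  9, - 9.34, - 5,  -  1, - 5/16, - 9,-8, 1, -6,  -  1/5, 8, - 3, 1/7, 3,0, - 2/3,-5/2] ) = [ - 9.34,  -  9, - 9 ,  -  8, - 6, - 5, - 3, - 5/2, - 1,-2/3, - 1/2 , -5/16, - 1/5,0, 1/7,1, 3, 8 ]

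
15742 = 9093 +6649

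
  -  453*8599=-3895347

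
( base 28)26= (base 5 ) 222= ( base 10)62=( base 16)3e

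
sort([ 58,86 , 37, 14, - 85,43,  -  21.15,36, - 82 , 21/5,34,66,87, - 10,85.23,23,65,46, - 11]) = [ - 85, - 82, - 21.15, - 11, - 10,  21/5,14,23,34, 36,  37,43,46, 58,65,  66,85.23,86,87]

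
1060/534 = 1 + 263/267 = 1.99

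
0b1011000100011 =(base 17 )12A6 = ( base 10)5667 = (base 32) 5h3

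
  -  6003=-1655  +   - 4348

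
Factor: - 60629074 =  - 2^1*11^1*97^1*28411^1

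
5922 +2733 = 8655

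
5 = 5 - 0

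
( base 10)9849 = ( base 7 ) 40500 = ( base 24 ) H29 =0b10011001111001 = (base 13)4638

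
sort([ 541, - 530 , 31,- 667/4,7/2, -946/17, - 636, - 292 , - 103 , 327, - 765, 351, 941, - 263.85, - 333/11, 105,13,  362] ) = [ - 765,-636, - 530,-292, - 263.85, - 667/4,-103, - 946/17, - 333/11 , 7/2 , 13,31,105 , 327, 351,  362,541, 941] 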